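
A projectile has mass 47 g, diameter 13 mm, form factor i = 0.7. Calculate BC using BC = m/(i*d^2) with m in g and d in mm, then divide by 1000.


BC = m/(i*d^2*1000) = 47/(0.7 * 13^2 * 1000) = 0.0003973

0.0003973


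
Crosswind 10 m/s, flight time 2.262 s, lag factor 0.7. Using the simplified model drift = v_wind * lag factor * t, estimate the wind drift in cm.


drift = v_wind * lag * t = 10 * 0.7 * 2.262 = 15.834 m ≈ 1583 cm

1583 cm


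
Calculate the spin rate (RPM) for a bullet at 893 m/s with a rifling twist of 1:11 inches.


twist_m = 11*0.0254 = 0.2794 m
spin = v/twist = 893/0.2794 = 3196.135 rev/s
RPM = spin*60 = 3196.135*60 ≈ 191768 RPM

191768 RPM


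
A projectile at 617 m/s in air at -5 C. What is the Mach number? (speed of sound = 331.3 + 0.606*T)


a = 331.3 + 0.606*(-5) = 328.27 m/s
M = v/a = 617/328.27 = 1.88

1.88


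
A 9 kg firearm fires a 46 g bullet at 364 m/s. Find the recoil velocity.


v_recoil = m_p * v_p / m_gun = 0.046 * 364 / 9 = 1.86 m/s

1.86 m/s


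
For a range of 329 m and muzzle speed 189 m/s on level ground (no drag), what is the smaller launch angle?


sin(2*theta) = R*g/v0^2 = 329*9.81/189^2 = 0.0903527, theta = arcsin(0.0903527)/2 = 2.592°

2.592 degrees


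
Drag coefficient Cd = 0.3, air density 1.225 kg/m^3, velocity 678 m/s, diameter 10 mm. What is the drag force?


A = pi*(d/2)^2 = pi*(10/2000)^2 = 7.85398e-05 m^2
Fd = 0.5*Cd*rho*A*v^2 = 0.5*0.3*1.225*7.85398e-05*678^2 = 6.634 N

6.634 N


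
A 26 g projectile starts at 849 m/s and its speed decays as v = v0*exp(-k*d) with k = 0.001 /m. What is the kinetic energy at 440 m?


v = v0*exp(-k*d) = 849*exp(-0.001*440) = 546.787 m/s
E = 0.5*m*v^2 = 0.5*0.026*546.787^2 = 3887 J

3887 J


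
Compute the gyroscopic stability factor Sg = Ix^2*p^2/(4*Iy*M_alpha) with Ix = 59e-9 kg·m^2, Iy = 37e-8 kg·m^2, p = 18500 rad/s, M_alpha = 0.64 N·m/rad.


Sg = Ix^2 * p^2 / (4 * Iy * M_alpha) = (59e-9)^2 * 18500^2 / (4 * 37e-8 * 0.64) = 1.258

1.258


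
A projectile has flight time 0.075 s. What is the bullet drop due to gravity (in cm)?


drop = 0.5*g*t^2 = 0.5*9.81*0.075^2 = 0.0275906 m ≈ 2.759 cm

2.759 cm


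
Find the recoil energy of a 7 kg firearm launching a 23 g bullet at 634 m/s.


v_r = m_p*v_p/m_gun = 0.023*634/7 = 2.08314 m/s, E_r = 0.5*m_gun*v_r^2 = 0.5*7*2.08314^2 = 15.19 J

15.19 J


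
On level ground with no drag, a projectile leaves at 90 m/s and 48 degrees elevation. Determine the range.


R = v0^2 * sin(2*theta) / g = 90^2 * sin(2*48°) / 9.81 = 821.2 m

821.2 m


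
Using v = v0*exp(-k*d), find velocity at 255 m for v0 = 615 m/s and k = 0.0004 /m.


v = v0*exp(-k*d) = 615*exp(-0.0004*255) = 555.4 m/s

555.4 m/s


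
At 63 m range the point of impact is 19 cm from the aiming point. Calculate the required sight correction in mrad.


1 mrad subtends 1 cm per 10 m of range, so adj = error_cm / (dist_m / 10) = 19 / (63/10) = 3.016 mrad

3.016 mrad


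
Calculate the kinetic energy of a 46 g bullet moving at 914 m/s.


E = 0.5*m*v^2 = 0.5*0.046*914^2 = 19214 J

19214 J


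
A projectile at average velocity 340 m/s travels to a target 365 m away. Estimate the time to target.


t = d/v = 365/340 = 1.074 s

1.074 s


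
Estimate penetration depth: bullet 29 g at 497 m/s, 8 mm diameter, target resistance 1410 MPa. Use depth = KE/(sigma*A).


A = pi*(d/2)^2 = pi*(8/2)^2 = 50.2655 mm^2
E = 0.5*m*v^2 = 0.5*0.029*497^2 = 3581.63 J
depth = E/(sigma*A) = 3581.63 J / (1410 MPa * 50.2655 mm^2) = 3581.63/(1410 * 50.2655) m = 0.0505349 m ≈ 50.53 mm

50.53 mm


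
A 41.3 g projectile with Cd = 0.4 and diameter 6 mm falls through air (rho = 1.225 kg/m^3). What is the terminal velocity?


A = pi*(d/2)^2 = pi*(6/2000)^2 = 2.82743e-05 m^2
vt = sqrt(2mg/(Cd*rho*A)) = sqrt(2*0.0413*9.81/(0.4 * 1.225 * 2.82743e-05)) = 241.8 m/s

241.8 m/s


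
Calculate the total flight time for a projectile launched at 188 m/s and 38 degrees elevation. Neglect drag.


T = 2*v0*sin(theta)/g = 2*188*sin(38°)/9.81 = 23.6 s

23.6 s


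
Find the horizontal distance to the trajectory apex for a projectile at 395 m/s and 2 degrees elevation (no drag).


R = v0^2*sin(2*theta)/g = 395^2*sin(2*2°)/9.81 = 1109.46 m
apex_dist = R/2 = 1109.46/2 = 554.7 m

554.7 m


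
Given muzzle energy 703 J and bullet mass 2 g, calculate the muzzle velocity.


v = sqrt(2*E/m) = sqrt(2*703/0.002) = 838.5 m/s

838.5 m/s


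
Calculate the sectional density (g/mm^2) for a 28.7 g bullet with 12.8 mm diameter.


SD = m/d^2 = 28.7/12.8^2 = 0.1752 g/mm^2

0.1752 g/mm^2


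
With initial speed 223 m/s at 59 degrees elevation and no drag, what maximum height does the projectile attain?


H = (v0*sin(theta))^2 / (2g) = (223*sin(59°))^2 / (2*9.81) = 1862 m

1862 m


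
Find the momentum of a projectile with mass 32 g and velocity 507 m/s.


p = m*v = 0.032*507 = 16.22 kg·m/s

16.22 kg·m/s


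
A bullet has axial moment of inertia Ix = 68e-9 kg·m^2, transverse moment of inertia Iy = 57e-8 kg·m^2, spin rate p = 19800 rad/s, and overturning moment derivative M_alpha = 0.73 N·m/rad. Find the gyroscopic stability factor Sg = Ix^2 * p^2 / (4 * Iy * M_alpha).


Sg = Ix^2 * p^2 / (4 * Iy * M_alpha) = (68e-9)^2 * 19800^2 / (4 * 57e-8 * 0.73) = 1.089

1.089


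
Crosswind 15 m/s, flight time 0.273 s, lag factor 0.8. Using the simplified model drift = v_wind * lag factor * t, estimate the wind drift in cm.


drift = v_wind * lag * t = 15 * 0.8 * 0.273 = 3.276 m ≈ 327.6 cm

327.6 cm


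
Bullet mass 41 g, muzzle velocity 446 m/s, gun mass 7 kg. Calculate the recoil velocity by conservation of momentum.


v_recoil = m_p * v_p / m_gun = 0.041 * 446 / 7 = 2.612 m/s

2.612 m/s


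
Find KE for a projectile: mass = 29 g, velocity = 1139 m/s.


E = 0.5*m*v^2 = 0.5*0.029*1139^2 = 18811 J

18811 J


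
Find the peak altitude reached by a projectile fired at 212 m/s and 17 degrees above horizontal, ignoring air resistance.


H = (v0*sin(theta))^2 / (2g) = (212*sin(17°))^2 / (2*9.81) = 195.8 m

195.8 m


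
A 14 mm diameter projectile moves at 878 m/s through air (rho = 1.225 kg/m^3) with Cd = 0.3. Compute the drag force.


A = pi*(d/2)^2 = pi*(14/2000)^2 = 1.53938e-04 m^2
Fd = 0.5*Cd*rho*A*v^2 = 0.5*0.3*1.225*1.53938e-04*878^2 = 21.81 N

21.81 N


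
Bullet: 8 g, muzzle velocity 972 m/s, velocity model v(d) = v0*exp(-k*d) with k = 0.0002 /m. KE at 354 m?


v = v0*exp(-k*d) = 972*exp(-0.0002*354) = 905.562 m/s
E = 0.5*m*v^2 = 0.5*0.008*905.562^2 = 3280 J

3280 J


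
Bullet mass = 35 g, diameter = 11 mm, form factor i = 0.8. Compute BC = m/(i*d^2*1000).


BC = m/(i*d^2*1000) = 35/(0.8 * 11^2 * 1000) = 0.0003616

0.0003616


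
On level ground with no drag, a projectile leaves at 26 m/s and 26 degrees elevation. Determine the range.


R = v0^2 * sin(2*theta) / g = 26^2 * sin(2*26°) / 9.81 = 54.3 m

54.3 m


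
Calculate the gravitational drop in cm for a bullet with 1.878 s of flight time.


drop = 0.5*g*t^2 = 0.5*9.81*1.878^2 = 17.2994 m ≈ 1730 cm

1730 cm


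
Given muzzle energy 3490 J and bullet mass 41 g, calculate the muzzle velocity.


v = sqrt(2*E/m) = sqrt(2*3490/0.041) = 412.6 m/s

412.6 m/s


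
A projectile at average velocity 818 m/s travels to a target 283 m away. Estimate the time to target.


t = d/v = 283/818 = 0.346 s

0.346 s


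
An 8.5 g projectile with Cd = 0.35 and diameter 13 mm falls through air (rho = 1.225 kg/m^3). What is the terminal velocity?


A = pi*(d/2)^2 = pi*(13/2000)^2 = 1.32732e-04 m^2
vt = sqrt(2mg/(Cd*rho*A)) = sqrt(2*0.0085*9.81/(0.35 * 1.225 * 1.32732e-04)) = 54.13 m/s

54.13 m/s


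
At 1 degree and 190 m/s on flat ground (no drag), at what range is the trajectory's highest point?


R = v0^2*sin(2*theta)/g = 190^2*sin(2*1°)/9.81 = 128.427 m
apex_dist = R/2 = 128.427/2 = 64.21 m

64.21 m


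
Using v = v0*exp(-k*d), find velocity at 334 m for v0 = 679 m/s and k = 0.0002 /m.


v = v0*exp(-k*d) = 679*exp(-0.0002*334) = 635.1 m/s

635.1 m/s


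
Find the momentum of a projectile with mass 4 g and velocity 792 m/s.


p = m*v = 0.004*792 = 3.168 kg·m/s

3.168 kg·m/s


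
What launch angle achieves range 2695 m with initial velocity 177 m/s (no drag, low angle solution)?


sin(2*theta) = R*g/v0^2 = 2695*9.81/177^2 = 0.843881, theta = arcsin(0.843881)/2 = 28.78°

28.78 degrees


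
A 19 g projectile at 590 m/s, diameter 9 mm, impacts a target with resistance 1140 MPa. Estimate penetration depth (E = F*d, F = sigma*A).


A = pi*(d/2)^2 = pi*(9/2)^2 = 63.6173 mm^2
E = 0.5*m*v^2 = 0.5*0.019*590^2 = 3306.95 J
depth = E/(sigma*A) = 3306.95 J / (1140 MPa * 63.6173 mm^2) = 3306.95/(1140 * 63.6173) m = 0.0455982 m ≈ 45.6 mm

45.6 mm


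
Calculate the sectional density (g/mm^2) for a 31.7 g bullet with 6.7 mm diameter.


SD = m/d^2 = 31.7/6.7^2 = 0.7062 g/mm^2

0.7062 g/mm^2


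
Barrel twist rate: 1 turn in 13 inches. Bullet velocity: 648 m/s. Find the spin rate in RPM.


twist_m = 13*0.0254 = 0.3302 m
spin = v/twist = 648/0.3302 = 1962.447 rev/s
RPM = spin*60 = 1962.447*60 ≈ 117747 RPM

117747 RPM


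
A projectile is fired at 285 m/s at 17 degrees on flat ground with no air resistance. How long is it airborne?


T = 2*v0*sin(theta)/g = 2*285*sin(17°)/9.81 = 16.99 s

16.99 s


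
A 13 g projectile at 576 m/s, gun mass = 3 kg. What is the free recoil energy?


v_r = m_p*v_p/m_gun = 0.013*576/3 = 2.496 m/s, E_r = 0.5*m_gun*v_r^2 = 0.5*3*2.496^2 = 9.345 J

9.345 J


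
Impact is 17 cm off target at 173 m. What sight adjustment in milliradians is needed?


1 mrad subtends 1 cm per 10 m of range, so adj = error_cm / (dist_m / 10) = 17 / (173/10) = 0.9827 mrad

0.9827 mrad


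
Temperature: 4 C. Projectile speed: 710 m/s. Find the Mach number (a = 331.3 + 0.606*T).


a = 331.3 + 0.606*(4) = 333.724 m/s
M = v/a = 710/333.724 = 2.128

2.128


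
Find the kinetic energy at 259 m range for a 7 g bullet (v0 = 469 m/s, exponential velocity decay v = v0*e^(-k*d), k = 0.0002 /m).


v = v0*exp(-k*d) = 469*exp(-0.0002*259) = 445.324 m/s
E = 0.5*m*v^2 = 0.5*0.007*445.324^2 = 694.1 J

694.1 J


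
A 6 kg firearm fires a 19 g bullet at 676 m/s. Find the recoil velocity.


v_recoil = m_p * v_p / m_gun = 0.019 * 676 / 6 = 2.141 m/s

2.141 m/s


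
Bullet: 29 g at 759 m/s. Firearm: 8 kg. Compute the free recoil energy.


v_r = m_p*v_p/m_gun = 0.029*759/8 = 2.75138 m/s, E_r = 0.5*m_gun*v_r^2 = 0.5*8*2.75138^2 = 30.28 J

30.28 J


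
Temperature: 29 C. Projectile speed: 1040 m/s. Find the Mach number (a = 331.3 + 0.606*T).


a = 331.3 + 0.606*(29) = 348.874 m/s
M = v/a = 1040/348.874 = 2.981

2.981


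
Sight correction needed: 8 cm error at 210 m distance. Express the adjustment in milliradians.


1 mrad subtends 1 cm per 10 m of range, so adj = error_cm / (dist_m / 10) = 8 / (210/10) = 0.381 mrad

0.381 mrad


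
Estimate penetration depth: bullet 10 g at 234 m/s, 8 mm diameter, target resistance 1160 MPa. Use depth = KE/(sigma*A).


A = pi*(d/2)^2 = pi*(8/2)^2 = 50.2655 mm^2
E = 0.5*m*v^2 = 0.5*0.01*234^2 = 273.78 J
depth = E/(sigma*A) = 273.78 J / (1160 MPa * 50.2655 mm^2) = 273.78/(1160 * 50.2655) m = 0.00469541 m ≈ 4.695 mm

4.695 mm


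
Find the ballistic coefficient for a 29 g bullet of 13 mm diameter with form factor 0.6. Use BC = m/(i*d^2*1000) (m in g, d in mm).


BC = m/(i*d^2*1000) = 29/(0.6 * 13^2 * 1000) = 0.000286

0.000286


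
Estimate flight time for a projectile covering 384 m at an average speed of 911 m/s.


t = d/v = 384/911 = 0.4215 s

0.4215 s


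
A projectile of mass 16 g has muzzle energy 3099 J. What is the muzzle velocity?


v = sqrt(2*E/m) = sqrt(2*3099/0.016) = 622.4 m/s

622.4 m/s


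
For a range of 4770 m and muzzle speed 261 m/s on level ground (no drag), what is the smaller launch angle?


sin(2*theta) = R*g/v0^2 = 4770*9.81/261^2 = 0.68692, theta = arcsin(0.68692)/2 = 21.69°

21.69 degrees


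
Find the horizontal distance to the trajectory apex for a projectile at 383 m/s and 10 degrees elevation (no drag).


R = v0^2*sin(2*theta)/g = 383^2*sin(2*10°)/9.81 = 5114.23 m
apex_dist = R/2 = 5114.23/2 = 2557 m

2557 m


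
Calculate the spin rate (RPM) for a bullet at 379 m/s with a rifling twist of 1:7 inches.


twist_m = 7*0.0254 = 0.1778 m
spin = v/twist = 379/0.1778 = 2131.609 rev/s
RPM = spin*60 = 2131.609*60 ≈ 127897 RPM

127897 RPM


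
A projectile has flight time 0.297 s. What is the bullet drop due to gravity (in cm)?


drop = 0.5*g*t^2 = 0.5*9.81*0.297^2 = 0.432665 m ≈ 43.27 cm

43.27 cm


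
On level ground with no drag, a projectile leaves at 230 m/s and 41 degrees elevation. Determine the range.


R = v0^2 * sin(2*theta) / g = 230^2 * sin(2*41°) / 9.81 = 5340 m

5340 m


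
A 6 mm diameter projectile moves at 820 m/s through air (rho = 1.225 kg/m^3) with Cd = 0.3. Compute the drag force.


A = pi*(d/2)^2 = pi*(6/2000)^2 = 2.82743e-05 m^2
Fd = 0.5*Cd*rho*A*v^2 = 0.5*0.3*1.225*2.82743e-05*820^2 = 3.493 N

3.493 N


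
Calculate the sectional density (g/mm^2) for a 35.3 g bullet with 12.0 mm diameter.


SD = m/d^2 = 35.3/12.0^2 = 0.2451 g/mm^2

0.2451 g/mm^2


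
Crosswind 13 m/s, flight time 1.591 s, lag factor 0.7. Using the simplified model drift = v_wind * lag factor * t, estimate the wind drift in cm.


drift = v_wind * lag * t = 13 * 0.7 * 1.591 = 14.4781 m ≈ 1448 cm

1448 cm


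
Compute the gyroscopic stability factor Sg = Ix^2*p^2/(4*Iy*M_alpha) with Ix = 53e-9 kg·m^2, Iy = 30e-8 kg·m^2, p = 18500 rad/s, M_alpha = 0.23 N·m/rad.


Sg = Ix^2 * p^2 / (4 * Iy * M_alpha) = (53e-9)^2 * 18500^2 / (4 * 30e-8 * 0.23) = 3.483

3.483


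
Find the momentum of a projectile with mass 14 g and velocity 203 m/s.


p = m*v = 0.014*203 = 2.842 kg·m/s

2.842 kg·m/s


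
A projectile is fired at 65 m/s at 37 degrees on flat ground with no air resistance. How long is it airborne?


T = 2*v0*sin(theta)/g = 2*65*sin(37°)/9.81 = 7.975 s

7.975 s


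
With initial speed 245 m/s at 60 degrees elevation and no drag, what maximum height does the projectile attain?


H = (v0*sin(theta))^2 / (2g) = (245*sin(60°))^2 / (2*9.81) = 2295 m

2295 m


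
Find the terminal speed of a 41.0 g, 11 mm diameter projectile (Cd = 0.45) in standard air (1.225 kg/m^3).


A = pi*(d/2)^2 = pi*(11/2000)^2 = 9.50332e-05 m^2
vt = sqrt(2mg/(Cd*rho*A)) = sqrt(2*0.041*9.81/(0.45 * 1.225 * 9.50332e-05)) = 123.9 m/s

123.9 m/s


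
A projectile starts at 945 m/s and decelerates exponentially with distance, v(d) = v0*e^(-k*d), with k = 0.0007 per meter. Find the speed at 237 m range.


v = v0*exp(-k*d) = 945*exp(-0.0007*237) = 800.5 m/s

800.5 m/s


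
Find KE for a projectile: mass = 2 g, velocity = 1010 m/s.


E = 0.5*m*v^2 = 0.5*0.002*1010^2 = 1020 J

1020 J


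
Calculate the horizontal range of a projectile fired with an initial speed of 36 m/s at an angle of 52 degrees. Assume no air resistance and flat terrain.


R = v0^2 * sin(2*theta) / g = 36^2 * sin(2*52°) / 9.81 = 128.2 m

128.2 m


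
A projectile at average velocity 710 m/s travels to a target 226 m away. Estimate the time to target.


t = d/v = 226/710 = 0.3183 s

0.3183 s


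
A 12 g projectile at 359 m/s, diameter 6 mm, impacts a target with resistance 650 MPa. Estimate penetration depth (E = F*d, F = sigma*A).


A = pi*(d/2)^2 = pi*(6/2)^2 = 28.2743 mm^2
E = 0.5*m*v^2 = 0.5*0.012*359^2 = 773.286 J
depth = E/(sigma*A) = 773.286 J / (650 MPa * 28.2743 mm^2) = 773.286/(650 * 28.2743) m = 0.042076 m ≈ 42.08 mm

42.08 mm


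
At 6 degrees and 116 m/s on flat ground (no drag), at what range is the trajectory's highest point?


R = v0^2*sin(2*theta)/g = 116^2*sin(2*6°)/9.81 = 285.184 m
apex_dist = R/2 = 285.184/2 = 142.6 m

142.6 m


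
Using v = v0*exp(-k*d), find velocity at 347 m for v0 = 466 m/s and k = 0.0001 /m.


v = v0*exp(-k*d) = 466*exp(-0.0001*347) = 450.1 m/s

450.1 m/s


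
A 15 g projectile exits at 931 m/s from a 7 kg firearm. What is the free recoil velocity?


v_recoil = m_p * v_p / m_gun = 0.015 * 931 / 7 = 1.995 m/s

1.995 m/s


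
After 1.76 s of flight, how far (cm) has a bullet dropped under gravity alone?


drop = 0.5*g*t^2 = 0.5*9.81*1.76^2 = 15.1937 m ≈ 1519 cm

1519 cm


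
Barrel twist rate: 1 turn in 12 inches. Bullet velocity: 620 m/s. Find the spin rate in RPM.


twist_m = 12*0.0254 = 0.3048 m
spin = v/twist = 620/0.3048 = 2034.121 rev/s
RPM = spin*60 = 2034.121*60 ≈ 122047 RPM

122047 RPM


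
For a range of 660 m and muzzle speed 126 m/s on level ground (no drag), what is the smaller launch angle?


sin(2*theta) = R*g/v0^2 = 660*9.81/126^2 = 0.407823, theta = arcsin(0.407823)/2 = 12.03°

12.03 degrees


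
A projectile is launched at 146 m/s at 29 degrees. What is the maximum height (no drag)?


H = (v0*sin(theta))^2 / (2g) = (146*sin(29°))^2 / (2*9.81) = 255.4 m

255.4 m


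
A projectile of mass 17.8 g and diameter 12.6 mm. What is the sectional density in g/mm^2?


SD = m/d^2 = 17.8/12.6^2 = 0.1121 g/mm^2

0.1121 g/mm^2


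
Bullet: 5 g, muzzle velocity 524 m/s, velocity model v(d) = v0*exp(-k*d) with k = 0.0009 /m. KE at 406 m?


v = v0*exp(-k*d) = 524*exp(-0.0009*406) = 363.614 m/s
E = 0.5*m*v^2 = 0.5*0.005*363.614^2 = 330.5 J

330.5 J


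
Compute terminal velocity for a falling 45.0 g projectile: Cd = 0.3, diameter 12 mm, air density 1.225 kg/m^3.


A = pi*(d/2)^2 = pi*(12/2000)^2 = 1.13097e-04 m^2
vt = sqrt(2mg/(Cd*rho*A)) = sqrt(2*0.045*9.81/(0.3 * 1.225 * 1.13097e-04)) = 145.7 m/s

145.7 m/s


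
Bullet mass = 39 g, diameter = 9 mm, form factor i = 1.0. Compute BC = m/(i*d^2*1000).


BC = m/(i*d^2*1000) = 39/(1.0 * 9^2 * 1000) = 0.0004815

0.0004815


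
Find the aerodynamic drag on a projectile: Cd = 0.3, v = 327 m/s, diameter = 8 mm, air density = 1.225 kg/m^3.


A = pi*(d/2)^2 = pi*(8/2000)^2 = 5.02655e-05 m^2
Fd = 0.5*Cd*rho*A*v^2 = 0.5*0.3*1.225*5.02655e-05*327^2 = 0.9876 N

0.9876 N


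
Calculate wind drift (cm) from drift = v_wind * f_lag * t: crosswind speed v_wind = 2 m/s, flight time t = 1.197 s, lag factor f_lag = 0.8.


drift = v_wind * lag * t = 2 * 0.8 * 1.197 = 1.9152 m ≈ 191.5 cm

191.5 cm


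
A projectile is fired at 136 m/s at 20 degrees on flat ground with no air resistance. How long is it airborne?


T = 2*v0*sin(theta)/g = 2*136*sin(20°)/9.81 = 9.483 s

9.483 s


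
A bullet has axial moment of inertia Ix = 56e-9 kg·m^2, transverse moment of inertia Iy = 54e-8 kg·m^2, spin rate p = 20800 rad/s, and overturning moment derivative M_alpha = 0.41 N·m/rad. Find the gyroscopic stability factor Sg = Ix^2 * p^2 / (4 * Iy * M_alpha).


Sg = Ix^2 * p^2 / (4 * Iy * M_alpha) = (56e-9)^2 * 20800^2 / (4 * 54e-8 * 0.41) = 1.532

1.532


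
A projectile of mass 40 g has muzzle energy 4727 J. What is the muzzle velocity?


v = sqrt(2*E/m) = sqrt(2*4727/0.04) = 486.2 m/s

486.2 m/s


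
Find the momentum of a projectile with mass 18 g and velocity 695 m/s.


p = m*v = 0.018*695 = 12.51 kg·m/s

12.51 kg·m/s


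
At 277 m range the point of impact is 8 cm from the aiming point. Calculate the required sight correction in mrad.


1 mrad subtends 1 cm per 10 m of range, so adj = error_cm / (dist_m / 10) = 8 / (277/10) = 0.2888 mrad

0.2888 mrad


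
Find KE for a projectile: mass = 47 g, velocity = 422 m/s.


E = 0.5*m*v^2 = 0.5*0.047*422^2 = 4185 J

4185 J


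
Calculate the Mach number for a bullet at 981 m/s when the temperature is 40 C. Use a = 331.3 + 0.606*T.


a = 331.3 + 0.606*(40) = 355.54 m/s
M = v/a = 981/355.54 = 2.759

2.759


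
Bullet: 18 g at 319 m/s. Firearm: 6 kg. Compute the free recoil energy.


v_r = m_p*v_p/m_gun = 0.018*319/6 = 0.957 m/s, E_r = 0.5*m_gun*v_r^2 = 0.5*6*0.957^2 = 2.748 J

2.748 J


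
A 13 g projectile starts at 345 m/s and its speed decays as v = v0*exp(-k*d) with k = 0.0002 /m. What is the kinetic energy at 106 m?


v = v0*exp(-k*d) = 345*exp(-0.0002*106) = 337.763 m/s
E = 0.5*m*v^2 = 0.5*0.013*337.763^2 = 741.5 J

741.5 J


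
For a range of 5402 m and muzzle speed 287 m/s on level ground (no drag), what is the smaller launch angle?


sin(2*theta) = R*g/v0^2 = 5402*9.81/287^2 = 0.643369, theta = arcsin(0.643369)/2 = 20.02°

20.02 degrees


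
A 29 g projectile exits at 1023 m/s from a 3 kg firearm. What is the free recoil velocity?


v_recoil = m_p * v_p / m_gun = 0.029 * 1023 / 3 = 9.889 m/s

9.889 m/s


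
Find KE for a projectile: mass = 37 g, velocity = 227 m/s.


E = 0.5*m*v^2 = 0.5*0.037*227^2 = 953.3 J

953.3 J


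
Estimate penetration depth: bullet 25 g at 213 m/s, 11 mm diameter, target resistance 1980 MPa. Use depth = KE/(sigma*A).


A = pi*(d/2)^2 = pi*(11/2)^2 = 95.0332 mm^2
E = 0.5*m*v^2 = 0.5*0.025*213^2 = 567.113 J
depth = E/(sigma*A) = 567.113 J / (1980 MPa * 95.0332 mm^2) = 567.113/(1980 * 95.0332) m = 0.0030139 m ≈ 3.014 mm

3.014 mm


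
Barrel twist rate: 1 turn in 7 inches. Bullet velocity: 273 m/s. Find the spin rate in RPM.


twist_m = 7*0.0254 = 0.1778 m
spin = v/twist = 273/0.1778 = 1535.433 rev/s
RPM = spin*60 = 1535.433*60 ≈ 92126 RPM

92126 RPM


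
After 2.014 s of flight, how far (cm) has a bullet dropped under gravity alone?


drop = 0.5*g*t^2 = 0.5*9.81*2.014^2 = 19.8956 m ≈ 1990 cm

1990 cm


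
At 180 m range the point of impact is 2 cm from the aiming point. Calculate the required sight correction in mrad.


1 mrad subtends 1 cm per 10 m of range, so adj = error_cm / (dist_m / 10) = 2 / (180/10) = 0.1111 mrad

0.1111 mrad


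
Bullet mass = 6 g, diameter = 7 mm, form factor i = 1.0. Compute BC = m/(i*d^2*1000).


BC = m/(i*d^2*1000) = 6/(1.0 * 7^2 * 1000) = 0.0001224

0.0001224


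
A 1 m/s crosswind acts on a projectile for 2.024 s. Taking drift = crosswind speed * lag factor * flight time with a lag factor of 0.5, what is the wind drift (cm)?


drift = v_wind * lag * t = 1 * 0.5 * 2.024 = 1.012 m ≈ 101.2 cm

101.2 cm


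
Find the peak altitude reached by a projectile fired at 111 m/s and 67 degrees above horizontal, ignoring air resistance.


H = (v0*sin(theta))^2 / (2g) = (111*sin(67°))^2 / (2*9.81) = 532.1 m

532.1 m


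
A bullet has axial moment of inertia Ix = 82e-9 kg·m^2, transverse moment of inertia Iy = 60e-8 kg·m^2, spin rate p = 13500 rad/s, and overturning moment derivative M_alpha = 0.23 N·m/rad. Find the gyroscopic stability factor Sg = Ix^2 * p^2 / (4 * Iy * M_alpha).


Sg = Ix^2 * p^2 / (4 * Iy * M_alpha) = (82e-9)^2 * 13500^2 / (4 * 60e-8 * 0.23) = 2.22

2.22


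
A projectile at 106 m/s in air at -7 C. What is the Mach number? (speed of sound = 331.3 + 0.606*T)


a = 331.3 + 0.606*(-7) = 327.058 m/s
M = v/a = 106/327.058 = 0.3241

0.3241


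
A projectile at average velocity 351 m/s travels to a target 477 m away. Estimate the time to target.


t = d/v = 477/351 = 1.359 s

1.359 s


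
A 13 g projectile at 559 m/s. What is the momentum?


p = m*v = 0.013*559 = 7.267 kg·m/s

7.267 kg·m/s


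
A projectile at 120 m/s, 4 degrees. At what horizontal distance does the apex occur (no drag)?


R = v0^2*sin(2*theta)/g = 120^2*sin(2*4°)/9.81 = 204.291 m
apex_dist = R/2 = 204.291/2 = 102.1 m

102.1 m


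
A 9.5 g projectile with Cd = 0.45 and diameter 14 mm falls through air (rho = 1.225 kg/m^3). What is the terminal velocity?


A = pi*(d/2)^2 = pi*(14/2000)^2 = 1.53938e-04 m^2
vt = sqrt(2mg/(Cd*rho*A)) = sqrt(2*0.0095*9.81/(0.45 * 1.225 * 1.53938e-04)) = 46.87 m/s

46.87 m/s


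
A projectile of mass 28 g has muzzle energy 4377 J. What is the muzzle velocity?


v = sqrt(2*E/m) = sqrt(2*4377/0.028) = 559.1 m/s

559.1 m/s


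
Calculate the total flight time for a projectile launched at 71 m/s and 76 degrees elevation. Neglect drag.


T = 2*v0*sin(theta)/g = 2*71*sin(76°)/9.81 = 14.05 s

14.05 s


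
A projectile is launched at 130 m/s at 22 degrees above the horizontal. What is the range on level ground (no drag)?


R = v0^2 * sin(2*theta) / g = 130^2 * sin(2*22°) / 9.81 = 1197 m

1197 m


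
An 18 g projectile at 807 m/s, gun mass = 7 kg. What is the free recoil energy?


v_r = m_p*v_p/m_gun = 0.018*807/7 = 2.07514 m/s, E_r = 0.5*m_gun*v_r^2 = 0.5*7*2.07514^2 = 15.07 J

15.07 J


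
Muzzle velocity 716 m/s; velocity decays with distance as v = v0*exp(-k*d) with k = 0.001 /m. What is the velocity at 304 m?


v = v0*exp(-k*d) = 716*exp(-0.001*304) = 528.3 m/s

528.3 m/s


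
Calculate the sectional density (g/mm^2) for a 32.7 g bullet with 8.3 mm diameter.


SD = m/d^2 = 32.7/8.3^2 = 0.4747 g/mm^2

0.4747 g/mm^2


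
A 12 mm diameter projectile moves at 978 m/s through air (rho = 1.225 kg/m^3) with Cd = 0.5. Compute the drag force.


A = pi*(d/2)^2 = pi*(12/2000)^2 = 1.13097e-04 m^2
Fd = 0.5*Cd*rho*A*v^2 = 0.5*0.5*1.225*1.13097e-04*978^2 = 33.13 N

33.13 N


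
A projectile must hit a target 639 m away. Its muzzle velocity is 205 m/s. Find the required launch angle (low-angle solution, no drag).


sin(2*theta) = R*g/v0^2 = 639*9.81/205^2 = 0.149163, theta = arcsin(0.149163)/2 = 4.289°

4.289 degrees


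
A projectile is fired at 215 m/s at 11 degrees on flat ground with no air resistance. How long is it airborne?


T = 2*v0*sin(theta)/g = 2*215*sin(11°)/9.81 = 8.364 s

8.364 s


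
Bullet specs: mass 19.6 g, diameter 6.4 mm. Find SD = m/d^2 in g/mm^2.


SD = m/d^2 = 19.6/6.4^2 = 0.4785 g/mm^2

0.4785 g/mm^2


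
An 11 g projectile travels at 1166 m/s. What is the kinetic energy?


E = 0.5*m*v^2 = 0.5*0.011*1166^2 = 7478 J

7478 J


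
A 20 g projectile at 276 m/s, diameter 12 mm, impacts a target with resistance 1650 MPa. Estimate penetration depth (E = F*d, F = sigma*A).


A = pi*(d/2)^2 = pi*(12/2)^2 = 113.097 mm^2
E = 0.5*m*v^2 = 0.5*0.02*276^2 = 761.76 J
depth = E/(sigma*A) = 761.76 J / (1650 MPa * 113.097 mm^2) = 761.76/(1650 * 113.097) m = 0.00408208 m ≈ 4.082 mm

4.082 mm


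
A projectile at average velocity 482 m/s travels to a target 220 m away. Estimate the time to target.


t = d/v = 220/482 = 0.4564 s

0.4564 s


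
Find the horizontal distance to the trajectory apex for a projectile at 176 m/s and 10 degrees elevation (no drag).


R = v0^2*sin(2*theta)/g = 176^2*sin(2*10°)/9.81 = 1079.96 m
apex_dist = R/2 = 1079.96/2 = 540 m

540 m


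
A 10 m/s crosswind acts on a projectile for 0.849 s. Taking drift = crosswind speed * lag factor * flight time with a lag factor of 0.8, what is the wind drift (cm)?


drift = v_wind * lag * t = 10 * 0.8 * 0.849 = 6.792 m ≈ 679.2 cm

679.2 cm


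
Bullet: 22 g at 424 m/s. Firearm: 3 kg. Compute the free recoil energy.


v_r = m_p*v_p/m_gun = 0.022*424/3 = 3.10933 m/s, E_r = 0.5*m_gun*v_r^2 = 0.5*3*3.10933^2 = 14.5 J

14.5 J


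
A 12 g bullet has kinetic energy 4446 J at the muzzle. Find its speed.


v = sqrt(2*E/m) = sqrt(2*4446/0.012) = 860.8 m/s

860.8 m/s


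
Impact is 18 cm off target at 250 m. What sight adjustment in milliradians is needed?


1 mrad subtends 1 cm per 10 m of range, so adj = error_cm / (dist_m / 10) = 18 / (250/10) = 0.72 mrad

0.72 mrad


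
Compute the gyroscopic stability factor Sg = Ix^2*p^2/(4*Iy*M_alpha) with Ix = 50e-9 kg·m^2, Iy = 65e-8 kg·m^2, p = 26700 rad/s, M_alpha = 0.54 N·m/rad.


Sg = Ix^2 * p^2 / (4 * Iy * M_alpha) = (50e-9)^2 * 26700^2 / (4 * 65e-8 * 0.54) = 1.269

1.269


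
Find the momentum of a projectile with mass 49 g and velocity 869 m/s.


p = m*v = 0.049*869 = 42.58 kg·m/s

42.58 kg·m/s


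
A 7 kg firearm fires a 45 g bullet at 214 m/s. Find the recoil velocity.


v_recoil = m_p * v_p / m_gun = 0.045 * 214 / 7 = 1.376 m/s

1.376 m/s


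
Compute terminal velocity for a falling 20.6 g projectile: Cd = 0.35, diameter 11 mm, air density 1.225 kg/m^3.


A = pi*(d/2)^2 = pi*(11/2000)^2 = 9.50332e-05 m^2
vt = sqrt(2mg/(Cd*rho*A)) = sqrt(2*0.0206*9.81/(0.35 * 1.225 * 9.50332e-05)) = 99.6 m/s

99.6 m/s


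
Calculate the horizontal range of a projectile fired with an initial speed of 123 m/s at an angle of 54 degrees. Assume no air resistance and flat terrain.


R = v0^2 * sin(2*theta) / g = 123^2 * sin(2*54°) / 9.81 = 1467 m

1467 m


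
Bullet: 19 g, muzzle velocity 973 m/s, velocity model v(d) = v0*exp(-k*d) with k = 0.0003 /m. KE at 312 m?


v = v0*exp(-k*d) = 973*exp(-0.0003*312) = 886.059 m/s
E = 0.5*m*v^2 = 0.5*0.019*886.059^2 = 7458 J

7458 J


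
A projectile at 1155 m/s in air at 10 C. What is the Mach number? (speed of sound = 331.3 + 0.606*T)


a = 331.3 + 0.606*(10) = 337.36 m/s
M = v/a = 1155/337.36 = 3.424

3.424


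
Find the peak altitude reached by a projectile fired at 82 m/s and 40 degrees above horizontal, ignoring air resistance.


H = (v0*sin(theta))^2 / (2g) = (82*sin(40°))^2 / (2*9.81) = 141.6 m

141.6 m


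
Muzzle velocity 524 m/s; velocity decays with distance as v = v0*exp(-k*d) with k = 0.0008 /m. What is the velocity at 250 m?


v = v0*exp(-k*d) = 524*exp(-0.0008*250) = 429 m/s

429 m/s


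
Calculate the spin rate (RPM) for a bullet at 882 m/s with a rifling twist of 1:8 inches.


twist_m = 8*0.0254 = 0.2032 m
spin = v/twist = 882/0.2032 = 4340.551 rev/s
RPM = spin*60 = 4340.551*60 ≈ 260433 RPM

260433 RPM


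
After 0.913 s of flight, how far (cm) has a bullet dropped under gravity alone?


drop = 0.5*g*t^2 = 0.5*9.81*0.913^2 = 4.08866 m ≈ 408.9 cm

408.9 cm


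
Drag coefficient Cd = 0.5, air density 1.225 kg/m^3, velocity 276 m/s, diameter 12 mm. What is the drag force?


A = pi*(d/2)^2 = pi*(12/2000)^2 = 1.13097e-04 m^2
Fd = 0.5*Cd*rho*A*v^2 = 0.5*0.5*1.225*1.13097e-04*276^2 = 2.638 N

2.638 N


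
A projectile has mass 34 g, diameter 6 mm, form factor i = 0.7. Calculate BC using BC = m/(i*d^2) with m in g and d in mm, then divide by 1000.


BC = m/(i*d^2*1000) = 34/(0.7 * 6^2 * 1000) = 0.001349

0.001349


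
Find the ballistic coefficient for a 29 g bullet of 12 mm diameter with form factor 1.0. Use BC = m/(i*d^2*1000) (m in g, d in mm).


BC = m/(i*d^2*1000) = 29/(1.0 * 12^2 * 1000) = 0.0002014

0.0002014


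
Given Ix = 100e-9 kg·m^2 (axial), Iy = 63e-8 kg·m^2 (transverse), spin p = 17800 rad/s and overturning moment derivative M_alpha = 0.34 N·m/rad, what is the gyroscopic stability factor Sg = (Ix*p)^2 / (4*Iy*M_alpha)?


Sg = Ix^2 * p^2 / (4 * Iy * M_alpha) = (100e-9)^2 * 17800^2 / (4 * 63e-8 * 0.34) = 3.698

3.698


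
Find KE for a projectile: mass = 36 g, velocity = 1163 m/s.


E = 0.5*m*v^2 = 0.5*0.036*1163^2 = 24346 J

24346 J


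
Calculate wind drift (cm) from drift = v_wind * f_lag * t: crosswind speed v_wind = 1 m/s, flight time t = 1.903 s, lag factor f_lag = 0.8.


drift = v_wind * lag * t = 1 * 0.8 * 1.903 = 1.5224 m ≈ 152.2 cm

152.2 cm


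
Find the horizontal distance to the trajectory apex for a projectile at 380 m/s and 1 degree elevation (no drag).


R = v0^2*sin(2*theta)/g = 380^2*sin(2*1°)/9.81 = 513.709 m
apex_dist = R/2 = 513.709/2 = 256.9 m

256.9 m


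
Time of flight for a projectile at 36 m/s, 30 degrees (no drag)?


T = 2*v0*sin(theta)/g = 2*36*sin(30°)/9.81 = 3.67 s

3.67 s


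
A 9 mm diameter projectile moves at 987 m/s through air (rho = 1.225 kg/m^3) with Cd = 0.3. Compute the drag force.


A = pi*(d/2)^2 = pi*(9/2000)^2 = 6.36173e-05 m^2
Fd = 0.5*Cd*rho*A*v^2 = 0.5*0.3*1.225*6.36173e-05*987^2 = 11.39 N

11.39 N


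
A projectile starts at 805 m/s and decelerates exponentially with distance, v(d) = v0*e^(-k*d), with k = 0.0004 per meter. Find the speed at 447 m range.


v = v0*exp(-k*d) = 805*exp(-0.0004*447) = 673.2 m/s

673.2 m/s


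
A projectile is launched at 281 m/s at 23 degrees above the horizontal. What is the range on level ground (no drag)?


R = v0^2 * sin(2*theta) / g = 281^2 * sin(2*23°) / 9.81 = 5790 m

5790 m


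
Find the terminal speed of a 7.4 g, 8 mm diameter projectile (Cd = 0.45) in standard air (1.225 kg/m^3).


A = pi*(d/2)^2 = pi*(8/2000)^2 = 5.02655e-05 m^2
vt = sqrt(2mg/(Cd*rho*A)) = sqrt(2*0.0074*9.81/(0.45 * 1.225 * 5.02655e-05)) = 72.39 m/s

72.39 m/s


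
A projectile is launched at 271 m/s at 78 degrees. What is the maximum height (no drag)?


H = (v0*sin(theta))^2 / (2g) = (271*sin(78°))^2 / (2*9.81) = 3581 m

3581 m


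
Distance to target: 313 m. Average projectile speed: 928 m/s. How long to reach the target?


t = d/v = 313/928 = 0.3373 s

0.3373 s


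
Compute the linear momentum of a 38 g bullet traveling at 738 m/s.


p = m*v = 0.038*738 = 28.04 kg·m/s

28.04 kg·m/s


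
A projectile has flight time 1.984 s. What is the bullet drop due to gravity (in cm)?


drop = 0.5*g*t^2 = 0.5*9.81*1.984^2 = 19.3073 m ≈ 1931 cm

1931 cm


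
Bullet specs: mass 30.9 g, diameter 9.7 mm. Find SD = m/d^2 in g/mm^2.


SD = m/d^2 = 30.9/9.7^2 = 0.3284 g/mm^2

0.3284 g/mm^2


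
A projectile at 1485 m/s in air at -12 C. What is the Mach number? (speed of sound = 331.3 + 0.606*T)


a = 331.3 + 0.606*(-12) = 324.028 m/s
M = v/a = 1485/324.028 = 4.583

4.583


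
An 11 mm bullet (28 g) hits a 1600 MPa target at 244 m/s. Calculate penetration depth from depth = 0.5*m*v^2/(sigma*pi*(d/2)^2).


A = pi*(d/2)^2 = pi*(11/2)^2 = 95.0332 mm^2
E = 0.5*m*v^2 = 0.5*0.028*244^2 = 833.504 J
depth = E/(sigma*A) = 833.504 J / (1600 MPa * 95.0332 mm^2) = 833.504/(1600 * 95.0332) m = 0.00548166 m ≈ 5.482 mm

5.482 mm


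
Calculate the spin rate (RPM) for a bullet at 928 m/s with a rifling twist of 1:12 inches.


twist_m = 12*0.0254 = 0.3048 m
spin = v/twist = 928/0.3048 = 3044.619 rev/s
RPM = spin*60 = 3044.619*60 ≈ 182677 RPM

182677 RPM


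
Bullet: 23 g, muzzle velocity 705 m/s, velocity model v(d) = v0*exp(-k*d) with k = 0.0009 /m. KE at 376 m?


v = v0*exp(-k*d) = 705*exp(-0.0009*376) = 502.602 m/s
E = 0.5*m*v^2 = 0.5*0.023*502.602^2 = 2905 J

2905 J


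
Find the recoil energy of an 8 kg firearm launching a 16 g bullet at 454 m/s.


v_r = m_p*v_p/m_gun = 0.016*454/8 = 0.908 m/s, E_r = 0.5*m_gun*v_r^2 = 0.5*8*0.908^2 = 3.298 J

3.298 J


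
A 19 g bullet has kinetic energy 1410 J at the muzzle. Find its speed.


v = sqrt(2*E/m) = sqrt(2*1410/0.019) = 385.3 m/s

385.3 m/s


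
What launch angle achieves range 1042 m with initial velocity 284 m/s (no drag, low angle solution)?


sin(2*theta) = R*g/v0^2 = 1042*9.81/284^2 = 0.126736, theta = arcsin(0.126736)/2 = 3.641°

3.641 degrees


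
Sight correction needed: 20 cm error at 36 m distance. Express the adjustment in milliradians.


1 mrad subtends 1 cm per 10 m of range, so adj = error_cm / (dist_m / 10) = 20 / (36/10) = 5.556 mrad

5.556 mrad


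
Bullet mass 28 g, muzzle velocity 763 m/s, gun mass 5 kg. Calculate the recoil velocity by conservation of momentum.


v_recoil = m_p * v_p / m_gun = 0.028 * 763 / 5 = 4.273 m/s

4.273 m/s


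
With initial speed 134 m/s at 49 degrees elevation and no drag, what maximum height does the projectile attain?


H = (v0*sin(theta))^2 / (2g) = (134*sin(49°))^2 / (2*9.81) = 521.3 m

521.3 m


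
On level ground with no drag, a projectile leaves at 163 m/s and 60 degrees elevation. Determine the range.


R = v0^2 * sin(2*theta) / g = 163^2 * sin(2*60°) / 9.81 = 2346 m

2346 m


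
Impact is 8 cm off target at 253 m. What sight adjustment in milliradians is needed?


1 mrad subtends 1 cm per 10 m of range, so adj = error_cm / (dist_m / 10) = 8 / (253/10) = 0.3162 mrad

0.3162 mrad


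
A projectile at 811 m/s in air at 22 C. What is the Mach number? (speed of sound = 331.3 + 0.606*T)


a = 331.3 + 0.606*(22) = 344.632 m/s
M = v/a = 811/344.632 = 2.353

2.353


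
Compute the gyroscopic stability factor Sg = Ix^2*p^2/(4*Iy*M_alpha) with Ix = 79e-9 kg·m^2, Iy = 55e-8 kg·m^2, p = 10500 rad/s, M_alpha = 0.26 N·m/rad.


Sg = Ix^2 * p^2 / (4 * Iy * M_alpha) = (79e-9)^2 * 10500^2 / (4 * 55e-8 * 0.26) = 1.203

1.203


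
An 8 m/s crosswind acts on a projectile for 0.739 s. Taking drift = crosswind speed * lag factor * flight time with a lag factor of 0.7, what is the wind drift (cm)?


drift = v_wind * lag * t = 8 * 0.7 * 0.739 = 4.1384 m ≈ 413.8 cm

413.8 cm


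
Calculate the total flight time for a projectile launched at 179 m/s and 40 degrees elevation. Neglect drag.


T = 2*v0*sin(theta)/g = 2*179*sin(40°)/9.81 = 23.46 s

23.46 s


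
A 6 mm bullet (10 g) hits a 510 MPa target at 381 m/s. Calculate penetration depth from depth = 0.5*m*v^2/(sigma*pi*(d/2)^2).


A = pi*(d/2)^2 = pi*(6/2)^2 = 28.2743 mm^2
E = 0.5*m*v^2 = 0.5*0.01*381^2 = 725.805 J
depth = E/(sigma*A) = 725.805 J / (510 MPa * 28.2743 mm^2) = 725.805/(510 * 28.2743) m = 0.0503335 m ≈ 50.33 mm

50.33 mm


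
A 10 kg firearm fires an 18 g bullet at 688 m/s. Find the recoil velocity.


v_recoil = m_p * v_p / m_gun = 0.018 * 688 / 10 = 1.238 m/s

1.238 m/s


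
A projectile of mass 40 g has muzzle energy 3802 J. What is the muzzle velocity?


v = sqrt(2*E/m) = sqrt(2*3802/0.04) = 436 m/s

436 m/s


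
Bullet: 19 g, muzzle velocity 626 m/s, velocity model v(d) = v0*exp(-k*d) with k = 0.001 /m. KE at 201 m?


v = v0*exp(-k*d) = 626*exp(-0.001*201) = 512.013 m/s
E = 0.5*m*v^2 = 0.5*0.019*512.013^2 = 2490 J

2490 J


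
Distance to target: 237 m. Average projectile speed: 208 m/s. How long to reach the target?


t = d/v = 237/208 = 1.139 s

1.139 s


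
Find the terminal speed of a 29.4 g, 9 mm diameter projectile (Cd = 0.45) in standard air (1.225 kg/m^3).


A = pi*(d/2)^2 = pi*(9/2000)^2 = 6.36173e-05 m^2
vt = sqrt(2mg/(Cd*rho*A)) = sqrt(2*0.0294*9.81/(0.45 * 1.225 * 6.36173e-05)) = 128.3 m/s

128.3 m/s


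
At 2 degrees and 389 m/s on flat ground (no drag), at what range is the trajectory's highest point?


R = v0^2*sin(2*theta)/g = 389^2*sin(2*2°)/9.81 = 1076.01 m
apex_dist = R/2 = 1076.01/2 = 538 m

538 m


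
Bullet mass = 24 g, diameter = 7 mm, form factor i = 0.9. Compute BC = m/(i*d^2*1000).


BC = m/(i*d^2*1000) = 24/(0.9 * 7^2 * 1000) = 0.0005442

0.0005442


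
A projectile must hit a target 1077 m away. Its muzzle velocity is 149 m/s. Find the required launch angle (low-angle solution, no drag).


sin(2*theta) = R*g/v0^2 = 1077*9.81/149^2 = 0.475896, theta = arcsin(0.475896)/2 = 14.21°

14.21 degrees


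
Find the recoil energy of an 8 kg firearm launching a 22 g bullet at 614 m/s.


v_r = m_p*v_p/m_gun = 0.022*614/8 = 1.6885 m/s, E_r = 0.5*m_gun*v_r^2 = 0.5*8*1.6885^2 = 11.4 J

11.4 J


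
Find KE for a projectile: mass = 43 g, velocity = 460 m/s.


E = 0.5*m*v^2 = 0.5*0.043*460^2 = 4549 J

4549 J


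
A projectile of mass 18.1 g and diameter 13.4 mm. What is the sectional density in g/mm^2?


SD = m/d^2 = 18.1/13.4^2 = 0.1008 g/mm^2

0.1008 g/mm^2


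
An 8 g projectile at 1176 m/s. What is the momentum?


p = m*v = 0.008*1176 = 9.408 kg·m/s

9.408 kg·m/s


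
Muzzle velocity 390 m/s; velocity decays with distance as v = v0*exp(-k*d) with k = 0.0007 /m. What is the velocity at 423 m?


v = v0*exp(-k*d) = 390*exp(-0.0007*423) = 290 m/s

290 m/s


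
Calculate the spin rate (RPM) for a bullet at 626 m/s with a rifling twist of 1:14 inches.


twist_m = 14*0.0254 = 0.3556 m
spin = v/twist = 626/0.3556 = 1760.405 rev/s
RPM = spin*60 = 1760.405*60 ≈ 105624 RPM

105624 RPM


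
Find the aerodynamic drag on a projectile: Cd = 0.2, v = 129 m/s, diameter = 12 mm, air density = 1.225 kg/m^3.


A = pi*(d/2)^2 = pi*(12/2000)^2 = 1.13097e-04 m^2
Fd = 0.5*Cd*rho*A*v^2 = 0.5*0.2*1.225*1.13097e-04*129^2 = 0.2306 N

0.2306 N
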